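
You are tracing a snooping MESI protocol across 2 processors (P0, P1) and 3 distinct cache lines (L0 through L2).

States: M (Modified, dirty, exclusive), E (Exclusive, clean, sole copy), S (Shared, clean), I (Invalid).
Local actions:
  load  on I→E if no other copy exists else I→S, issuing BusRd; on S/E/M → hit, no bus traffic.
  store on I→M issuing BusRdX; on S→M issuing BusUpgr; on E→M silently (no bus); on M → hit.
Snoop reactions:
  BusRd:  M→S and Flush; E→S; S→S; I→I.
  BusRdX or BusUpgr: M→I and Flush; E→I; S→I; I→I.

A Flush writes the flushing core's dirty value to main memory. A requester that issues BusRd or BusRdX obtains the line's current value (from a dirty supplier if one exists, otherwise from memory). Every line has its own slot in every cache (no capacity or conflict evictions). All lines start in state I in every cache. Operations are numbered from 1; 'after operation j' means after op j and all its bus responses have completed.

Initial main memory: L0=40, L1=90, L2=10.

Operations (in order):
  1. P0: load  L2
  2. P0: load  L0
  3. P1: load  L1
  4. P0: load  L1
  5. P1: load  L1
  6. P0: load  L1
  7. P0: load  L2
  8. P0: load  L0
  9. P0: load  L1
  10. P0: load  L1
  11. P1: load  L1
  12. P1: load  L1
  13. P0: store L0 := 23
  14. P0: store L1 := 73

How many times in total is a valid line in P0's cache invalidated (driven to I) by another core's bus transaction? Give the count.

invalidations = 0

step 1: P0: load  L2  ⟶  EI  (L2)  txn=BusRd  M[L2]=10
step 2: P0: load  L0  ⟶  EI  (L0)  txn=BusRd  M[L0]=40
step 3: P1: load  L1  ⟶  IE  (L1)  txn=BusRd  M[L1]=90
step 4: P0: load  L1  ⟶  SS  (L1)  txn=BusRd  M[L1]=90
step 5: P1: load  L1  ⟶  SS  (L1)  txn=∅  M[L1]=90
step 6: P0: load  L1  ⟶  SS  (L1)  txn=∅  M[L1]=90
step 7: P0: load  L2  ⟶  EI  (L2)  txn=∅  M[L2]=10
step 8: P0: load  L0  ⟶  EI  (L0)  txn=∅  M[L0]=40
step 9: P0: load  L1  ⟶  SS  (L1)  txn=∅  M[L1]=90
step 10: P0: load  L1  ⟶  SS  (L1)  txn=∅  M[L1]=90
step 11: P1: load  L1  ⟶  SS  (L1)  txn=∅  M[L1]=90
step 12: P1: load  L1  ⟶  SS  (L1)  txn=∅  M[L1]=90
step 13: P0: store L0 := 23  ⟶  MI  (L0)  txn=∅  M[L0]=40
step 14: P0: store L1 := 73  ⟶  MI  (L1)  txn=BusUpgr  M[L1]=90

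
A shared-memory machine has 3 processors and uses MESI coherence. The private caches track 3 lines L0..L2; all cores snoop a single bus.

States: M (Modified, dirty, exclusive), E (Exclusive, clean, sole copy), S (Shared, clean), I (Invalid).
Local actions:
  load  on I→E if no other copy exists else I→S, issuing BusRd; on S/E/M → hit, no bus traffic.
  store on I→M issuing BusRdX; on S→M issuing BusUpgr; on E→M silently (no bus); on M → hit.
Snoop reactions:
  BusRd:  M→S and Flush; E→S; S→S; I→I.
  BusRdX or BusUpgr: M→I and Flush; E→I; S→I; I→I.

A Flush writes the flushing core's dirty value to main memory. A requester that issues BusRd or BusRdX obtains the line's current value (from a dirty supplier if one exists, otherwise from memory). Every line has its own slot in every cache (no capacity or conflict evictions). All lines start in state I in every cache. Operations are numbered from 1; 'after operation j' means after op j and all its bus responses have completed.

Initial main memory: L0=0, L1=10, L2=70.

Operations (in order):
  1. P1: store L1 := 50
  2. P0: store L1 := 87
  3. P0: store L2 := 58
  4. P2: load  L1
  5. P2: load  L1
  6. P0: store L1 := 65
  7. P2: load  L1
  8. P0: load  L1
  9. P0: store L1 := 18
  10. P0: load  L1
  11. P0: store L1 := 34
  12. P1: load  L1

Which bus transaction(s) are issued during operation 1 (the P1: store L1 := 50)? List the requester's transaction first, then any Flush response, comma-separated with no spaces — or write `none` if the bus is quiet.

bus = BusRdX

1. P1: store L1 := 50  bus=[BusRdX]  L1: P0=I P1=M P2=I  mem[L1]=10
2. P0: store L1 := 87  bus=[BusRdX,Flush]  L1: P0=M P1=I P2=I  mem[L1]=50
3. P0: store L2 := 58  bus=[BusRdX]  L2: P0=M P1=I P2=I  mem[L2]=70
4. P2: load  L1  bus=[BusRd,Flush]  L1: P0=S P1=I P2=S  mem[L1]=87
5. P2: load  L1  bus=[-]  L1: P0=S P1=I P2=S  mem[L1]=87
6. P0: store L1 := 65  bus=[BusUpgr]  L1: P0=M P1=I P2=I  mem[L1]=87
7. P2: load  L1  bus=[BusRd,Flush]  L1: P0=S P1=I P2=S  mem[L1]=65
8. P0: load  L1  bus=[-]  L1: P0=S P1=I P2=S  mem[L1]=65
9. P0: store L1 := 18  bus=[BusUpgr]  L1: P0=M P1=I P2=I  mem[L1]=65
10. P0: load  L1  bus=[-]  L1: P0=M P1=I P2=I  mem[L1]=65
11. P0: store L1 := 34  bus=[-]  L1: P0=M P1=I P2=I  mem[L1]=65
12. P1: load  L1  bus=[BusRd,Flush]  L1: P0=S P1=S P2=I  mem[L1]=34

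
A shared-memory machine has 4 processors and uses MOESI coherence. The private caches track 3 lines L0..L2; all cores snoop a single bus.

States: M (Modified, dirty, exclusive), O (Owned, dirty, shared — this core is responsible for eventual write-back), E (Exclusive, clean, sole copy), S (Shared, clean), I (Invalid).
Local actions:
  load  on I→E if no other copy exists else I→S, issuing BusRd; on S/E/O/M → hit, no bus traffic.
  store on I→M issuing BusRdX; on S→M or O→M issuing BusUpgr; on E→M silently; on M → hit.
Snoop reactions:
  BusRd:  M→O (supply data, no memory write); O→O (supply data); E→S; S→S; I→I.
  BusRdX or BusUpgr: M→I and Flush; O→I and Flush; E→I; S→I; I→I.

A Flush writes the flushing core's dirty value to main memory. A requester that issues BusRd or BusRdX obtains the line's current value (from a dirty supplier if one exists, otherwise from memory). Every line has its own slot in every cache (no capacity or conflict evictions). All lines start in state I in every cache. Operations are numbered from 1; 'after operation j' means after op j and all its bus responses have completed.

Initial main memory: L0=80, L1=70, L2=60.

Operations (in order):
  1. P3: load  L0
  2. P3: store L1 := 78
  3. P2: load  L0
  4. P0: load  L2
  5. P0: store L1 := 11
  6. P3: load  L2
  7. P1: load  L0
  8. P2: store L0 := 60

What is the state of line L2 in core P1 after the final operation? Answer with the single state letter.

state = I

1. P3: load  L0  bus=[BusRd]  L0: P0=I P1=I P2=I P3=E  mem[L0]=80
2. P3: store L1 := 78  bus=[BusRdX]  L1: P0=I P1=I P2=I P3=M  mem[L1]=70
3. P2: load  L0  bus=[BusRd]  L0: P0=I P1=I P2=S P3=S  mem[L0]=80
4. P0: load  L2  bus=[BusRd]  L2: P0=E P1=I P2=I P3=I  mem[L2]=60
5. P0: store L1 := 11  bus=[BusRdX,Flush]  L1: P0=M P1=I P2=I P3=I  mem[L1]=78
6. P3: load  L2  bus=[BusRd]  L2: P0=S P1=I P2=I P3=S  mem[L2]=60
7. P1: load  L0  bus=[BusRd]  L0: P0=I P1=S P2=S P3=S  mem[L0]=80
8. P2: store L0 := 60  bus=[BusUpgr]  L0: P0=I P1=I P2=M P3=I  mem[L0]=80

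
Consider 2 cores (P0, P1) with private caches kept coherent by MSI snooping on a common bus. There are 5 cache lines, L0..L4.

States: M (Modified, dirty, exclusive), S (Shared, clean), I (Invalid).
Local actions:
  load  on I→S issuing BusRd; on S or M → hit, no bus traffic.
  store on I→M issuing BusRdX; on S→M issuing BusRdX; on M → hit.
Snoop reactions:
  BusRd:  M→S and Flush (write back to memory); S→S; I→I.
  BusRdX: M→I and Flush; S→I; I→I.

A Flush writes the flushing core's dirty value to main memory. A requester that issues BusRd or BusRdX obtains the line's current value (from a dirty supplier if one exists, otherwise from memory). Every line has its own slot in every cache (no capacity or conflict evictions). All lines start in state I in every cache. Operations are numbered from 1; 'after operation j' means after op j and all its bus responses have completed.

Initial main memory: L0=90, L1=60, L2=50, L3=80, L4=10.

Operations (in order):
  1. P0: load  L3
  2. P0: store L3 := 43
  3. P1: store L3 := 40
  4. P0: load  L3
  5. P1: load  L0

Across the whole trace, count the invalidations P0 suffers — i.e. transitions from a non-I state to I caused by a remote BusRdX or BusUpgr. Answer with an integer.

invalidations = 1

  op1 P0: load  L3 → S/I on L3; bus BusRd; mem=80
  op2 P0: store L3 := 43 → M/I on L3; bus BusRdX; mem=80
  op3 P1: store L3 := 40 → I/M on L3; bus BusRdX Flush; mem=43
  op4 P0: load  L3 → S/S on L3; bus BusRd Flush; mem=40
  op5 P1: load  L0 → I/S on L0; bus BusRd; mem=90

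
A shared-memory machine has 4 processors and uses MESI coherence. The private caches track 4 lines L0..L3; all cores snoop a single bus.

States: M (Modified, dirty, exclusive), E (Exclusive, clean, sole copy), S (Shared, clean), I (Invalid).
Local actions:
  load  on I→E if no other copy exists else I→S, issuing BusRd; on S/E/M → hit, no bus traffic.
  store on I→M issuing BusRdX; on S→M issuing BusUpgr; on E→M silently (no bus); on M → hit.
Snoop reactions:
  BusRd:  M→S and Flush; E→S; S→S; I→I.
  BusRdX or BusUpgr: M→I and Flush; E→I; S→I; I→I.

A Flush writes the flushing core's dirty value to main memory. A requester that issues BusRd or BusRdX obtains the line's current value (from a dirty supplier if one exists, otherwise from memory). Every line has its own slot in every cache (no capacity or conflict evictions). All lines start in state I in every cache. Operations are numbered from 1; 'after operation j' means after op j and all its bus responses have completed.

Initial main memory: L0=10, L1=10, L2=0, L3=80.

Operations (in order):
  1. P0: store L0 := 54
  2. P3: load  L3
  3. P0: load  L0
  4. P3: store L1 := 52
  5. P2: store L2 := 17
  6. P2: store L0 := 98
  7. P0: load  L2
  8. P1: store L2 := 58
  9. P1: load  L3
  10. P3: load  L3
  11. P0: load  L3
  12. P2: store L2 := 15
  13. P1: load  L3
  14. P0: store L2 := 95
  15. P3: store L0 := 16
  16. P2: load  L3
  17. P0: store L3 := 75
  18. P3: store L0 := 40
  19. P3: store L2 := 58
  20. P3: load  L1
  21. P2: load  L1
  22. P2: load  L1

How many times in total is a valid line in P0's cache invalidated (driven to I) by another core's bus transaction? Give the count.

[1] P0: store L0 := 54 | P0:M(54), P1:I, P2:I, P3:I | bus: BusRdX
[2] P3: load  L3 | P0:I, P1:I, P2:I, P3:E(80) | bus: BusRd
[3] P0: load  L0 | P0:M(54), P1:I, P2:I, P3:I | bus: none
[4] P3: store L1 := 52 | P0:I, P1:I, P2:I, P3:M(52) | bus: BusRdX
[5] P2: store L2 := 17 | P0:I, P1:I, P2:M(17), P3:I | bus: BusRdX
[6] P2: store L0 := 98 | P0:I, P1:I, P2:M(98), P3:I | bus: BusRdX,Flush
[7] P0: load  L2 | P0:S(17), P1:I, P2:S(17), P3:I | bus: BusRd,Flush
[8] P1: store L2 := 58 | P0:I, P1:M(58), P2:I, P3:I | bus: BusRdX
[9] P1: load  L3 | P0:I, P1:S(80), P2:I, P3:S(80) | bus: BusRd
[10] P3: load  L3 | P0:I, P1:S(80), P2:I, P3:S(80) | bus: none
[11] P0: load  L3 | P0:S(80), P1:S(80), P2:I, P3:S(80) | bus: BusRd
[12] P2: store L2 := 15 | P0:I, P1:I, P2:M(15), P3:I | bus: BusRdX,Flush
[13] P1: load  L3 | P0:S(80), P1:S(80), P2:I, P3:S(80) | bus: none
[14] P0: store L2 := 95 | P0:M(95), P1:I, P2:I, P3:I | bus: BusRdX,Flush
[15] P3: store L0 := 16 | P0:I, P1:I, P2:I, P3:M(16) | bus: BusRdX,Flush
[16] P2: load  L3 | P0:S(80), P1:S(80), P2:S(80), P3:S(80) | bus: BusRd
[17] P0: store L3 := 75 | P0:M(75), P1:I, P2:I, P3:I | bus: BusUpgr
[18] P3: store L0 := 40 | P0:I, P1:I, P2:I, P3:M(40) | bus: none
[19] P3: store L2 := 58 | P0:I, P1:I, P2:I, P3:M(58) | bus: BusRdX,Flush
[20] P3: load  L1 | P0:I, P1:I, P2:I, P3:M(52) | bus: none
[21] P2: load  L1 | P0:I, P1:I, P2:S(52), P3:S(52) | bus: BusRd,Flush
[22] P2: load  L1 | P0:I, P1:I, P2:S(52), P3:S(52) | bus: none

invalidations = 3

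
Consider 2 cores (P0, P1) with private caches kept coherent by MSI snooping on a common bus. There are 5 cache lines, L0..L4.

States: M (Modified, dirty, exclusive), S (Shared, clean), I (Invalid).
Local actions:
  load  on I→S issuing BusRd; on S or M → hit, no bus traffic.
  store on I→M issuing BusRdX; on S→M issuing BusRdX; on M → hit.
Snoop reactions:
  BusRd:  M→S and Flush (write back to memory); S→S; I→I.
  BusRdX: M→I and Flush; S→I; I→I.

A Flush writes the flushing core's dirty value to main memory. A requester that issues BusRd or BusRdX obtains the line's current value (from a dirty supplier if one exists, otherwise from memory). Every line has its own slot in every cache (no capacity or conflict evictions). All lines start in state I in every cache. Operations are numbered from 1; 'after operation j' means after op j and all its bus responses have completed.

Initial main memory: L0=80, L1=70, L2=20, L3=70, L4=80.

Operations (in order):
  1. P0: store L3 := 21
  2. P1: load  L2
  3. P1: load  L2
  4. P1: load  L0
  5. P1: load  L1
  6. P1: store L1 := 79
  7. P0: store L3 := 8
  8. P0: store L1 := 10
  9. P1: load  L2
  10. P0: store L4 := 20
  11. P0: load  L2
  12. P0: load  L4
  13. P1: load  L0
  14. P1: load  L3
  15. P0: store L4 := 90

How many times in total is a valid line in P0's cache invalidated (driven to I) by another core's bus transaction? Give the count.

1. P0: store L3 := 21  bus=[BusRdX]  L3: P0=M P1=I  mem[L3]=70
2. P1: load  L2  bus=[BusRd]  L2: P0=I P1=S  mem[L2]=20
3. P1: load  L2  bus=[-]  L2: P0=I P1=S  mem[L2]=20
4. P1: load  L0  bus=[BusRd]  L0: P0=I P1=S  mem[L0]=80
5. P1: load  L1  bus=[BusRd]  L1: P0=I P1=S  mem[L1]=70
6. P1: store L1 := 79  bus=[BusRdX]  L1: P0=I P1=M  mem[L1]=70
7. P0: store L3 := 8  bus=[-]  L3: P0=M P1=I  mem[L3]=70
8. P0: store L1 := 10  bus=[BusRdX,Flush]  L1: P0=M P1=I  mem[L1]=79
9. P1: load  L2  bus=[-]  L2: P0=I P1=S  mem[L2]=20
10. P0: store L4 := 20  bus=[BusRdX]  L4: P0=M P1=I  mem[L4]=80
11. P0: load  L2  bus=[BusRd]  L2: P0=S P1=S  mem[L2]=20
12. P0: load  L4  bus=[-]  L4: P0=M P1=I  mem[L4]=80
13. P1: load  L0  bus=[-]  L0: P0=I P1=S  mem[L0]=80
14. P1: load  L3  bus=[BusRd,Flush]  L3: P0=S P1=S  mem[L3]=8
15. P0: store L4 := 90  bus=[-]  L4: P0=M P1=I  mem[L4]=80

invalidations = 0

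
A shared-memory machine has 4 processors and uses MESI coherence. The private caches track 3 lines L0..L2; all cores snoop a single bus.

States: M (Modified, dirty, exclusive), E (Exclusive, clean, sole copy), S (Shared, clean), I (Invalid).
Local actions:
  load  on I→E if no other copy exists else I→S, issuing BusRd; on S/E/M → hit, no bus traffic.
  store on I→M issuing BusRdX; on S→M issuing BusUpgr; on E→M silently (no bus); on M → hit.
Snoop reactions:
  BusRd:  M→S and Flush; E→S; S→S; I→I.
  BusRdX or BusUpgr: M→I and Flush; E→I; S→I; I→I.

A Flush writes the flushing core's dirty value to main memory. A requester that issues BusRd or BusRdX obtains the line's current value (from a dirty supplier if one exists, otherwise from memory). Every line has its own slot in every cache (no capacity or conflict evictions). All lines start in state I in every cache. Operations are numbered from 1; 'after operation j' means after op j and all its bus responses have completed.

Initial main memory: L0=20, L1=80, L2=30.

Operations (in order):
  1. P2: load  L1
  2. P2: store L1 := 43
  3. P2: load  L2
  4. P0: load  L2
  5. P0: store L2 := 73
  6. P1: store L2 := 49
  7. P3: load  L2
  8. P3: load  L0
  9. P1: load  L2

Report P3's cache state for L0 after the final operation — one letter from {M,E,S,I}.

[1] P2: load  L1 | P0:I, P1:I, P2:E(80), P3:I | bus: BusRd
[2] P2: store L1 := 43 | P0:I, P1:I, P2:M(43), P3:I | bus: none
[3] P2: load  L2 | P0:I, P1:I, P2:E(30), P3:I | bus: BusRd
[4] P0: load  L2 | P0:S(30), P1:I, P2:S(30), P3:I | bus: BusRd
[5] P0: store L2 := 73 | P0:M(73), P1:I, P2:I, P3:I | bus: BusUpgr
[6] P1: store L2 := 49 | P0:I, P1:M(49), P2:I, P3:I | bus: BusRdX,Flush
[7] P3: load  L2 | P0:I, P1:S(49), P2:I, P3:S(49) | bus: BusRd,Flush
[8] P3: load  L0 | P0:I, P1:I, P2:I, P3:E(20) | bus: BusRd
[9] P1: load  L2 | P0:I, P1:S(49), P2:I, P3:S(49) | bus: none

state = E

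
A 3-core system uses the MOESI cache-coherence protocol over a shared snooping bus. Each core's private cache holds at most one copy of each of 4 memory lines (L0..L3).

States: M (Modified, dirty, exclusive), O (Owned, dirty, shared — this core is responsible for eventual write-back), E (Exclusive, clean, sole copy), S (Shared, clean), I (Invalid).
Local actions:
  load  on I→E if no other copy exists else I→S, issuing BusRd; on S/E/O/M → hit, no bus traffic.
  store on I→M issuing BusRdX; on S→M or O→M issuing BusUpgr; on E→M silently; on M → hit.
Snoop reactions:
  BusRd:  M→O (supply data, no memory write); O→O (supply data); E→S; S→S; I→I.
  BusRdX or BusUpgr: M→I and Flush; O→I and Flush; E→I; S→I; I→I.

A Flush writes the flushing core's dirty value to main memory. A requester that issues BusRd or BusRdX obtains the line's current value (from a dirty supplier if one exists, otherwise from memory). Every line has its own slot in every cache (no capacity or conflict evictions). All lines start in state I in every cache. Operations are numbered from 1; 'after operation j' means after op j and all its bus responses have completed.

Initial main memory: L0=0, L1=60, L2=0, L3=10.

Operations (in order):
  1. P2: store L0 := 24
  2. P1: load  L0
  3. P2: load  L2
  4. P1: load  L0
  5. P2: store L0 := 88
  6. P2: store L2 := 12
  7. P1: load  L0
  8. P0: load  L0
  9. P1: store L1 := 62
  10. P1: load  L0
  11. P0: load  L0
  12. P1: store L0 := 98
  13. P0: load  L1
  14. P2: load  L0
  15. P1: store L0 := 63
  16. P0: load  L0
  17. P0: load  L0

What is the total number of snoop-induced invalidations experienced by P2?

[1] P2: store L0 := 24 | P0:I, P1:I, P2:M(24) | bus: BusRdX
[2] P1: load  L0 | P0:I, P1:S(24), P2:O(24) | bus: BusRd
[3] P2: load  L2 | P0:I, P1:I, P2:E(0) | bus: BusRd
[4] P1: load  L0 | P0:I, P1:S(24), P2:O(24) | bus: none
[5] P2: store L0 := 88 | P0:I, P1:I, P2:M(88) | bus: BusUpgr
[6] P2: store L2 := 12 | P0:I, P1:I, P2:M(12) | bus: none
[7] P1: load  L0 | P0:I, P1:S(88), P2:O(88) | bus: BusRd
[8] P0: load  L0 | P0:S(88), P1:S(88), P2:O(88) | bus: BusRd
[9] P1: store L1 := 62 | P0:I, P1:M(62), P2:I | bus: BusRdX
[10] P1: load  L0 | P0:S(88), P1:S(88), P2:O(88) | bus: none
[11] P0: load  L0 | P0:S(88), P1:S(88), P2:O(88) | bus: none
[12] P1: store L0 := 98 | P0:I, P1:M(98), P2:I | bus: BusUpgr,Flush
[13] P0: load  L1 | P0:S(62), P1:O(62), P2:I | bus: BusRd
[14] P2: load  L0 | P0:I, P1:O(98), P2:S(98) | bus: BusRd
[15] P1: store L0 := 63 | P0:I, P1:M(63), P2:I | bus: BusUpgr
[16] P0: load  L0 | P0:S(63), P1:O(63), P2:I | bus: BusRd
[17] P0: load  L0 | P0:S(63), P1:O(63), P2:I | bus: none

invalidations = 2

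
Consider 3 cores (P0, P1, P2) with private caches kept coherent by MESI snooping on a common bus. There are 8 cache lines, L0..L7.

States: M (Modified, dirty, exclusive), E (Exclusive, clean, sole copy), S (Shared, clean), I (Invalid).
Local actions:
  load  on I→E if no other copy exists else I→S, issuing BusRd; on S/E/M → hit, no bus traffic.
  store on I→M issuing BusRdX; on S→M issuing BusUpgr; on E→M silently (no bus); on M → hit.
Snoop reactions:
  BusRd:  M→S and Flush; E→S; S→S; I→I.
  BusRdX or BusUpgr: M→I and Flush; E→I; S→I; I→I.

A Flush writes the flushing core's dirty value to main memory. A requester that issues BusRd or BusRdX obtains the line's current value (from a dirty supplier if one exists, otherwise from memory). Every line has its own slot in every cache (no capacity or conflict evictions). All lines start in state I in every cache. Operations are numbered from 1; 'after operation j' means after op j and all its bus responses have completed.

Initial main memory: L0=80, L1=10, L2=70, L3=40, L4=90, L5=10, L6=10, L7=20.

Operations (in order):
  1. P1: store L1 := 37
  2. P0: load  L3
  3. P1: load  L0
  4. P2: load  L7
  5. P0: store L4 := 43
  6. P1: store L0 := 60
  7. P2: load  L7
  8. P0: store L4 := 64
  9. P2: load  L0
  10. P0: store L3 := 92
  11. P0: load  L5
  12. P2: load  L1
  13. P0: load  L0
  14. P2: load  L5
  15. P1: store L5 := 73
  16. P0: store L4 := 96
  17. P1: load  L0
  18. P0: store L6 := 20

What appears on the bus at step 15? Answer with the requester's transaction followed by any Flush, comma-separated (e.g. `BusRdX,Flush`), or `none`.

bus = BusRdX

[1] P1: store L1 := 37 | P0:I, P1:M(37), P2:I | bus: BusRdX
[2] P0: load  L3 | P0:E(40), P1:I, P2:I | bus: BusRd
[3] P1: load  L0 | P0:I, P1:E(80), P2:I | bus: BusRd
[4] P2: load  L7 | P0:I, P1:I, P2:E(20) | bus: BusRd
[5] P0: store L4 := 43 | P0:M(43), P1:I, P2:I | bus: BusRdX
[6] P1: store L0 := 60 | P0:I, P1:M(60), P2:I | bus: none
[7] P2: load  L7 | P0:I, P1:I, P2:E(20) | bus: none
[8] P0: store L4 := 64 | P0:M(64), P1:I, P2:I | bus: none
[9] P2: load  L0 | P0:I, P1:S(60), P2:S(60) | bus: BusRd,Flush
[10] P0: store L3 := 92 | P0:M(92), P1:I, P2:I | bus: none
[11] P0: load  L5 | P0:E(10), P1:I, P2:I | bus: BusRd
[12] P2: load  L1 | P0:I, P1:S(37), P2:S(37) | bus: BusRd,Flush
[13] P0: load  L0 | P0:S(60), P1:S(60), P2:S(60) | bus: BusRd
[14] P2: load  L5 | P0:S(10), P1:I, P2:S(10) | bus: BusRd
[15] P1: store L5 := 73 | P0:I, P1:M(73), P2:I | bus: BusRdX
[16] P0: store L4 := 96 | P0:M(96), P1:I, P2:I | bus: none
[17] P1: load  L0 | P0:S(60), P1:S(60), P2:S(60) | bus: none
[18] P0: store L6 := 20 | P0:M(20), P1:I, P2:I | bus: BusRdX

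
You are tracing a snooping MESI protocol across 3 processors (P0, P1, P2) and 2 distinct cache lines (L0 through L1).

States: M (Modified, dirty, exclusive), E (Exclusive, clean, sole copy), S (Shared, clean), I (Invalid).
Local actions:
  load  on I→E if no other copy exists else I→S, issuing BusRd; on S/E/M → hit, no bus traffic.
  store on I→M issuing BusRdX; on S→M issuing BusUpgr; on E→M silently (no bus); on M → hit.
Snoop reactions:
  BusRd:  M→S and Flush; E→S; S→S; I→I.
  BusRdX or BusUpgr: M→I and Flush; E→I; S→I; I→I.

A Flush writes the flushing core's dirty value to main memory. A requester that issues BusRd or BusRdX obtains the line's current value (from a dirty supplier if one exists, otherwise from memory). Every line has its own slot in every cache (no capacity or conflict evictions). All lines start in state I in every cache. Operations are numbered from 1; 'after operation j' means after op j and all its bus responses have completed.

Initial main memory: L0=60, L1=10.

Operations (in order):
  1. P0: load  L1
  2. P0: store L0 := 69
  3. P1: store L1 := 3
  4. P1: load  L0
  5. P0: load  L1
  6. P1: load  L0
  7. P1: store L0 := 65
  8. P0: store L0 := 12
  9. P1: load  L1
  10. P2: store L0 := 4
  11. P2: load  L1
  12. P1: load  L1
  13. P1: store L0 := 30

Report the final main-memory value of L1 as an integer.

memory[L1] = 3

[1] P0: load  L1 | P0:E(10), P1:I, P2:I | bus: BusRd
[2] P0: store L0 := 69 | P0:M(69), P1:I, P2:I | bus: BusRdX
[3] P1: store L1 := 3 | P0:I, P1:M(3), P2:I | bus: BusRdX
[4] P1: load  L0 | P0:S(69), P1:S(69), P2:I | bus: BusRd,Flush
[5] P0: load  L1 | P0:S(3), P1:S(3), P2:I | bus: BusRd,Flush
[6] P1: load  L0 | P0:S(69), P1:S(69), P2:I | bus: none
[7] P1: store L0 := 65 | P0:I, P1:M(65), P2:I | bus: BusUpgr
[8] P0: store L0 := 12 | P0:M(12), P1:I, P2:I | bus: BusRdX,Flush
[9] P1: load  L1 | P0:S(3), P1:S(3), P2:I | bus: none
[10] P2: store L0 := 4 | P0:I, P1:I, P2:M(4) | bus: BusRdX,Flush
[11] P2: load  L1 | P0:S(3), P1:S(3), P2:S(3) | bus: BusRd
[12] P1: load  L1 | P0:S(3), P1:S(3), P2:S(3) | bus: none
[13] P1: store L0 := 30 | P0:I, P1:M(30), P2:I | bus: BusRdX,Flush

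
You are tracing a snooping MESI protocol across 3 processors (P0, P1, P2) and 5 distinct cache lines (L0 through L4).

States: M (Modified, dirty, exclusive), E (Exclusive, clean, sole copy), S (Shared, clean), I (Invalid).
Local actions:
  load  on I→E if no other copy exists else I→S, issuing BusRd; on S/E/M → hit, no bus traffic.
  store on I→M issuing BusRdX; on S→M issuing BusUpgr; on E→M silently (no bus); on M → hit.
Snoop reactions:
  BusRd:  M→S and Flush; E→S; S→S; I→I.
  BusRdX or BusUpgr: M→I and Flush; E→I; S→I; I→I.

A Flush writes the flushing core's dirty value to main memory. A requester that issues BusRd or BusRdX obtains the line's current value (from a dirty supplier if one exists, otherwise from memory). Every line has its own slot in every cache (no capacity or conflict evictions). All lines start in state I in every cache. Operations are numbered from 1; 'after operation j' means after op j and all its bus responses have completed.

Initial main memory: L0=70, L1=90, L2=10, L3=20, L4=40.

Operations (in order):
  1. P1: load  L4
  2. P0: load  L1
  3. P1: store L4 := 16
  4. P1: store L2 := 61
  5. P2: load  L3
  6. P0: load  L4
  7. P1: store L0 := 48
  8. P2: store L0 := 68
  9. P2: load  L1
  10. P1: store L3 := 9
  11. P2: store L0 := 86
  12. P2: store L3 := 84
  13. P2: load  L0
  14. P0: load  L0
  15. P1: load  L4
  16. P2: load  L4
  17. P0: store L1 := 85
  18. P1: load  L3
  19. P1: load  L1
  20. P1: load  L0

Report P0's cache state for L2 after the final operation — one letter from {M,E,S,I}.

  op1 P1: load  L4 → I/E/I on L4; bus BusRd; mem=40
  op2 P0: load  L1 → E/I/I on L1; bus BusRd; mem=90
  op3 P1: store L4 := 16 → I/M/I on L4; bus (none); mem=40
  op4 P1: store L2 := 61 → I/M/I on L2; bus BusRdX; mem=10
  op5 P2: load  L3 → I/I/E on L3; bus BusRd; mem=20
  op6 P0: load  L4 → S/S/I on L4; bus BusRd Flush; mem=16
  op7 P1: store L0 := 48 → I/M/I on L0; bus BusRdX; mem=70
  op8 P2: store L0 := 68 → I/I/M on L0; bus BusRdX Flush; mem=48
  op9 P2: load  L1 → S/I/S on L1; bus BusRd; mem=90
  op10 P1: store L3 := 9 → I/M/I on L3; bus BusRdX; mem=20
  op11 P2: store L0 := 86 → I/I/M on L0; bus (none); mem=48
  op12 P2: store L3 := 84 → I/I/M on L3; bus BusRdX Flush; mem=9
  op13 P2: load  L0 → I/I/M on L0; bus (none); mem=48
  op14 P0: load  L0 → S/I/S on L0; bus BusRd Flush; mem=86
  op15 P1: load  L4 → S/S/I on L4; bus (none); mem=16
  op16 P2: load  L4 → S/S/S on L4; bus BusRd; mem=16
  op17 P0: store L1 := 85 → M/I/I on L1; bus BusUpgr; mem=90
  op18 P1: load  L3 → I/S/S on L3; bus BusRd Flush; mem=84
  op19 P1: load  L1 → S/S/I on L1; bus BusRd Flush; mem=85
  op20 P1: load  L0 → S/S/S on L0; bus BusRd; mem=86

state = I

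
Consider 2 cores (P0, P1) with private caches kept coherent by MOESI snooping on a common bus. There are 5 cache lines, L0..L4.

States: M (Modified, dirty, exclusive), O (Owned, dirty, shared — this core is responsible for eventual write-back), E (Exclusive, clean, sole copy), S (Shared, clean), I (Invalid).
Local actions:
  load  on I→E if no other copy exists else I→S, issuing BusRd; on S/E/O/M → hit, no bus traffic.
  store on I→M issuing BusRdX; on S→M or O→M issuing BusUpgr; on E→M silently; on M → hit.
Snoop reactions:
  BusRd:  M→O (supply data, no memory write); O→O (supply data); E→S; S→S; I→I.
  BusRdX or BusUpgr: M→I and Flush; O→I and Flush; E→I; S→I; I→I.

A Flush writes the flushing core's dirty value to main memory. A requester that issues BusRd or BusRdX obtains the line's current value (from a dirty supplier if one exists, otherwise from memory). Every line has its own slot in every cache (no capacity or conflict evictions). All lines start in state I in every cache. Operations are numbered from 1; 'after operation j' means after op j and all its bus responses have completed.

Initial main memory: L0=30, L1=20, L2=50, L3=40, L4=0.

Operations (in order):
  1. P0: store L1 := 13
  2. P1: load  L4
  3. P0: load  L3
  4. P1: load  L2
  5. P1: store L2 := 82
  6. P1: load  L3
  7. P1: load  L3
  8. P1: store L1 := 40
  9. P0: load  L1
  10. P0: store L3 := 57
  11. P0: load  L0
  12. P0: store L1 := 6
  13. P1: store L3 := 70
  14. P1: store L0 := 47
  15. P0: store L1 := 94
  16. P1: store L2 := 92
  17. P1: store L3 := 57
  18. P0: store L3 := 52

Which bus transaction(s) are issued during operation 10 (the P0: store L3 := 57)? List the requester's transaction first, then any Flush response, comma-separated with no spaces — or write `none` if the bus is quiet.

bus = BusUpgr

[1] P0: store L1 := 13 | P0:M(13), P1:I | bus: BusRdX
[2] P1: load  L4 | P0:I, P1:E(0) | bus: BusRd
[3] P0: load  L3 | P0:E(40), P1:I | bus: BusRd
[4] P1: load  L2 | P0:I, P1:E(50) | bus: BusRd
[5] P1: store L2 := 82 | P0:I, P1:M(82) | bus: none
[6] P1: load  L3 | P0:S(40), P1:S(40) | bus: BusRd
[7] P1: load  L3 | P0:S(40), P1:S(40) | bus: none
[8] P1: store L1 := 40 | P0:I, P1:M(40) | bus: BusRdX,Flush
[9] P0: load  L1 | P0:S(40), P1:O(40) | bus: BusRd
[10] P0: store L3 := 57 | P0:M(57), P1:I | bus: BusUpgr
[11] P0: load  L0 | P0:E(30), P1:I | bus: BusRd
[12] P0: store L1 := 6 | P0:M(6), P1:I | bus: BusUpgr,Flush
[13] P1: store L3 := 70 | P0:I, P1:M(70) | bus: BusRdX,Flush
[14] P1: store L0 := 47 | P0:I, P1:M(47) | bus: BusRdX
[15] P0: store L1 := 94 | P0:M(94), P1:I | bus: none
[16] P1: store L2 := 92 | P0:I, P1:M(92) | bus: none
[17] P1: store L3 := 57 | P0:I, P1:M(57) | bus: none
[18] P0: store L3 := 52 | P0:M(52), P1:I | bus: BusRdX,Flush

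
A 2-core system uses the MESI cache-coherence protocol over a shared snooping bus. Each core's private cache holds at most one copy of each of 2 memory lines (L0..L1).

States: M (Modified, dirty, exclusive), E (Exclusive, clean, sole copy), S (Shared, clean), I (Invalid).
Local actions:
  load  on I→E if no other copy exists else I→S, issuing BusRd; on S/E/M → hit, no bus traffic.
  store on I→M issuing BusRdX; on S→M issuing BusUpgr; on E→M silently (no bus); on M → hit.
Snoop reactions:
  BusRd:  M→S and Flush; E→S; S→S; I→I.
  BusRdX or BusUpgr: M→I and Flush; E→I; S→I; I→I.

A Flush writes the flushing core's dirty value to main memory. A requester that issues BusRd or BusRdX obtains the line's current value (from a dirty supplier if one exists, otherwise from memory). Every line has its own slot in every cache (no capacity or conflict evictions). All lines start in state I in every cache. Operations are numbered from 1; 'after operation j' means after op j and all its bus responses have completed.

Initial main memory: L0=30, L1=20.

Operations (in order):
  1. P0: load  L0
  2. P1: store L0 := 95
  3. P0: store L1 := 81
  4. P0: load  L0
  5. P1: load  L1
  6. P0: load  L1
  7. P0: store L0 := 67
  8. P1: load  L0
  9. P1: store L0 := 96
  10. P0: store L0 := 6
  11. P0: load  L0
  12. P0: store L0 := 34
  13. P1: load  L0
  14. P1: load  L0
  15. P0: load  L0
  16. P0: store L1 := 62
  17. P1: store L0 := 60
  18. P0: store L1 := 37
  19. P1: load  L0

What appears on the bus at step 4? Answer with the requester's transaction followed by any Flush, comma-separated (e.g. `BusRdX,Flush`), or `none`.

step 1: P0: load  L0  ⟶  EI  (L0)  txn=BusRd  M[L0]=30
step 2: P1: store L0 := 95  ⟶  IM  (L0)  txn=BusRdX  M[L0]=30
step 3: P0: store L1 := 81  ⟶  MI  (L1)  txn=BusRdX  M[L1]=20
step 4: P0: load  L0  ⟶  SS  (L0)  txn=BusRd+Flush  M[L0]=95
step 5: P1: load  L1  ⟶  SS  (L1)  txn=BusRd+Flush  M[L1]=81
step 6: P0: load  L1  ⟶  SS  (L1)  txn=∅  M[L1]=81
step 7: P0: store L0 := 67  ⟶  MI  (L0)  txn=BusUpgr  M[L0]=95
step 8: P1: load  L0  ⟶  SS  (L0)  txn=BusRd+Flush  M[L0]=67
step 9: P1: store L0 := 96  ⟶  IM  (L0)  txn=BusUpgr  M[L0]=67
step 10: P0: store L0 := 6  ⟶  MI  (L0)  txn=BusRdX+Flush  M[L0]=96
step 11: P0: load  L0  ⟶  MI  (L0)  txn=∅  M[L0]=96
step 12: P0: store L0 := 34  ⟶  MI  (L0)  txn=∅  M[L0]=96
step 13: P1: load  L0  ⟶  SS  (L0)  txn=BusRd+Flush  M[L0]=34
step 14: P1: load  L0  ⟶  SS  (L0)  txn=∅  M[L0]=34
step 15: P0: load  L0  ⟶  SS  (L0)  txn=∅  M[L0]=34
step 16: P0: store L1 := 62  ⟶  MI  (L1)  txn=BusUpgr  M[L1]=81
step 17: P1: store L0 := 60  ⟶  IM  (L0)  txn=BusUpgr  M[L0]=34
step 18: P0: store L1 := 37  ⟶  MI  (L1)  txn=∅  M[L1]=81
step 19: P1: load  L0  ⟶  IM  (L0)  txn=∅  M[L0]=34

bus = BusRd,Flush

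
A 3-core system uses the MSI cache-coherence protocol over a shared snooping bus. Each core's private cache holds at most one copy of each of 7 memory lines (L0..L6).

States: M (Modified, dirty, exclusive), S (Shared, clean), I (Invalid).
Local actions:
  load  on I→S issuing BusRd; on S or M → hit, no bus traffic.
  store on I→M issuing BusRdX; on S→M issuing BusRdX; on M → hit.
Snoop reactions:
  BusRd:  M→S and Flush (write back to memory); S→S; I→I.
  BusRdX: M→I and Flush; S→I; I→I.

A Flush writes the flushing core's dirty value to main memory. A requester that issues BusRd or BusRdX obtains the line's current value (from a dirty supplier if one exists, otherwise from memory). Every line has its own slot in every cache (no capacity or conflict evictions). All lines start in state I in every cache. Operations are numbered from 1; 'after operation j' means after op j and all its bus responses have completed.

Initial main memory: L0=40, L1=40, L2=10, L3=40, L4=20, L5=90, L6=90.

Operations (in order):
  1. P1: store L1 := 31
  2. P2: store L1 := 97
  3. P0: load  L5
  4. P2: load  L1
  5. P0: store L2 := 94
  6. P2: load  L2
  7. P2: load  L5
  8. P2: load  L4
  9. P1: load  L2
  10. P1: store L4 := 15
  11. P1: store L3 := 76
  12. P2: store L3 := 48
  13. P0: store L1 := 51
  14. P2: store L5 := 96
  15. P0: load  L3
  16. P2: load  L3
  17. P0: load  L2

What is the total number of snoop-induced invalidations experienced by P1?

step 1: P1: store L1 := 31  ⟶  IMI  (L1)  txn=BusRdX  M[L1]=40
step 2: P2: store L1 := 97  ⟶  IIM  (L1)  txn=BusRdX+Flush  M[L1]=31
step 3: P0: load  L5  ⟶  SII  (L5)  txn=BusRd  M[L5]=90
step 4: P2: load  L1  ⟶  IIM  (L1)  txn=∅  M[L1]=31
step 5: P0: store L2 := 94  ⟶  MII  (L2)  txn=BusRdX  M[L2]=10
step 6: P2: load  L2  ⟶  SIS  (L2)  txn=BusRd+Flush  M[L2]=94
step 7: P2: load  L5  ⟶  SIS  (L5)  txn=BusRd  M[L5]=90
step 8: P2: load  L4  ⟶  IIS  (L4)  txn=BusRd  M[L4]=20
step 9: P1: load  L2  ⟶  SSS  (L2)  txn=BusRd  M[L2]=94
step 10: P1: store L4 := 15  ⟶  IMI  (L4)  txn=BusRdX  M[L4]=20
step 11: P1: store L3 := 76  ⟶  IMI  (L3)  txn=BusRdX  M[L3]=40
step 12: P2: store L3 := 48  ⟶  IIM  (L3)  txn=BusRdX+Flush  M[L3]=76
step 13: P0: store L1 := 51  ⟶  MII  (L1)  txn=BusRdX+Flush  M[L1]=97
step 14: P2: store L5 := 96  ⟶  IIM  (L5)  txn=BusRdX  M[L5]=90
step 15: P0: load  L3  ⟶  SIS  (L3)  txn=BusRd+Flush  M[L3]=48
step 16: P2: load  L3  ⟶  SIS  (L3)  txn=∅  M[L3]=48
step 17: P0: load  L2  ⟶  SSS  (L2)  txn=∅  M[L2]=94

invalidations = 2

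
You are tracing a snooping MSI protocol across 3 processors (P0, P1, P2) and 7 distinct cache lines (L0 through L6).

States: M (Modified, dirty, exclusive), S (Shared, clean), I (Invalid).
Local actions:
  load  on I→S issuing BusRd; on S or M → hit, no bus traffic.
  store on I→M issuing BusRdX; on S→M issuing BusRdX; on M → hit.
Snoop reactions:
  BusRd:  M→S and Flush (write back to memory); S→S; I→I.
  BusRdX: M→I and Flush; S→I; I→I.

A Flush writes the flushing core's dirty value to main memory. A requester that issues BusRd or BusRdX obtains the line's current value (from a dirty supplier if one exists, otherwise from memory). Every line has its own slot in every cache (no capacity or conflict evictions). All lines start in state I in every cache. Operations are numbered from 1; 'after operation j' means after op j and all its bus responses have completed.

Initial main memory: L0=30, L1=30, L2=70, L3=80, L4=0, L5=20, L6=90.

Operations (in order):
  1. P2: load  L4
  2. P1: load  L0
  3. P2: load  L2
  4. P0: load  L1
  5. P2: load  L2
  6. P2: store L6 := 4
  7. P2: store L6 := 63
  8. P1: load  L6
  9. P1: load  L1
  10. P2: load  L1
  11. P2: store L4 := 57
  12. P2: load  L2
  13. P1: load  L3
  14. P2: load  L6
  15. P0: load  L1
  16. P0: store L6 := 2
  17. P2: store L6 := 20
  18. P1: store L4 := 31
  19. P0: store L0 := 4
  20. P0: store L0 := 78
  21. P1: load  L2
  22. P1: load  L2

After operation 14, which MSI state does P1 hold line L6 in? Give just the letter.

step 1: P2: load  L4  ⟶  IIS  (L4)  txn=BusRd  M[L4]=0
step 2: P1: load  L0  ⟶  ISI  (L0)  txn=BusRd  M[L0]=30
step 3: P2: load  L2  ⟶  IIS  (L2)  txn=BusRd  M[L2]=70
step 4: P0: load  L1  ⟶  SII  (L1)  txn=BusRd  M[L1]=30
step 5: P2: load  L2  ⟶  IIS  (L2)  txn=∅  M[L2]=70
step 6: P2: store L6 := 4  ⟶  IIM  (L6)  txn=BusRdX  M[L6]=90
step 7: P2: store L6 := 63  ⟶  IIM  (L6)  txn=∅  M[L6]=90
step 8: P1: load  L6  ⟶  ISS  (L6)  txn=BusRd+Flush  M[L6]=63
step 9: P1: load  L1  ⟶  SSI  (L1)  txn=BusRd  M[L1]=30
step 10: P2: load  L1  ⟶  SSS  (L1)  txn=BusRd  M[L1]=30
step 11: P2: store L4 := 57  ⟶  IIM  (L4)  txn=BusRdX  M[L4]=0
step 12: P2: load  L2  ⟶  IIS  (L2)  txn=∅  M[L2]=70
step 13: P1: load  L3  ⟶  ISI  (L3)  txn=BusRd  M[L3]=80
step 14: P2: load  L6  ⟶  ISS  (L6)  txn=∅  M[L6]=63
step 15: P0: load  L1  ⟶  SSS  (L1)  txn=∅  M[L1]=30
step 16: P0: store L6 := 2  ⟶  MII  (L6)  txn=BusRdX  M[L6]=63
step 17: P2: store L6 := 20  ⟶  IIM  (L6)  txn=BusRdX+Flush  M[L6]=2
step 18: P1: store L4 := 31  ⟶  IMI  (L4)  txn=BusRdX+Flush  M[L4]=57
step 19: P0: store L0 := 4  ⟶  MII  (L0)  txn=BusRdX  M[L0]=30
step 20: P0: store L0 := 78  ⟶  MII  (L0)  txn=∅  M[L0]=30
step 21: P1: load  L2  ⟶  ISS  (L2)  txn=BusRd  M[L2]=70
step 22: P1: load  L2  ⟶  ISS  (L2)  txn=∅  M[L2]=70

state = S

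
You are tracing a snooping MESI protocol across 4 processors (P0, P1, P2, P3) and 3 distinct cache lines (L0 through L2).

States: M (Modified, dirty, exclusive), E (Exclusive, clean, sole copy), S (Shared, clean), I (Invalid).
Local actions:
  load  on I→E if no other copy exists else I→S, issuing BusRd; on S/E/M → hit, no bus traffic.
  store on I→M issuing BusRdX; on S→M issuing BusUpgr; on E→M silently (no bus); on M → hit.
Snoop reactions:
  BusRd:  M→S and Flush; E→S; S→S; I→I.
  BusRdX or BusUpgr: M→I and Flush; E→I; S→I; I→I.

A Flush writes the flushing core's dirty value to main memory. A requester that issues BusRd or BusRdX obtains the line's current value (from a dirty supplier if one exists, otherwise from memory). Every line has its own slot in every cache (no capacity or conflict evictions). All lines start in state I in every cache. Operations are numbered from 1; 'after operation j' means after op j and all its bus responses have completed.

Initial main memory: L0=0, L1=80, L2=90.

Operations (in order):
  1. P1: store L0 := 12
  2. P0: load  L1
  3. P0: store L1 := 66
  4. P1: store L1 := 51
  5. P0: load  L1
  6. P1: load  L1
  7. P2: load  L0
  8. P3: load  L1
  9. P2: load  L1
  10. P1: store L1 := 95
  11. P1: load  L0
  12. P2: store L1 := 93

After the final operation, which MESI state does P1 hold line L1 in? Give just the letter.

  op1 P1: store L0 := 12 → I/M/I/I on L0; bus BusRdX; mem=0
  op2 P0: load  L1 → E/I/I/I on L1; bus BusRd; mem=80
  op3 P0: store L1 := 66 → M/I/I/I on L1; bus (none); mem=80
  op4 P1: store L1 := 51 → I/M/I/I on L1; bus BusRdX Flush; mem=66
  op5 P0: load  L1 → S/S/I/I on L1; bus BusRd Flush; mem=51
  op6 P1: load  L1 → S/S/I/I on L1; bus (none); mem=51
  op7 P2: load  L0 → I/S/S/I on L0; bus BusRd Flush; mem=12
  op8 P3: load  L1 → S/S/I/S on L1; bus BusRd; mem=51
  op9 P2: load  L1 → S/S/S/S on L1; bus BusRd; mem=51
  op10 P1: store L1 := 95 → I/M/I/I on L1; bus BusUpgr; mem=51
  op11 P1: load  L0 → I/S/S/I on L0; bus (none); mem=12
  op12 P2: store L1 := 93 → I/I/M/I on L1; bus BusRdX Flush; mem=95

state = I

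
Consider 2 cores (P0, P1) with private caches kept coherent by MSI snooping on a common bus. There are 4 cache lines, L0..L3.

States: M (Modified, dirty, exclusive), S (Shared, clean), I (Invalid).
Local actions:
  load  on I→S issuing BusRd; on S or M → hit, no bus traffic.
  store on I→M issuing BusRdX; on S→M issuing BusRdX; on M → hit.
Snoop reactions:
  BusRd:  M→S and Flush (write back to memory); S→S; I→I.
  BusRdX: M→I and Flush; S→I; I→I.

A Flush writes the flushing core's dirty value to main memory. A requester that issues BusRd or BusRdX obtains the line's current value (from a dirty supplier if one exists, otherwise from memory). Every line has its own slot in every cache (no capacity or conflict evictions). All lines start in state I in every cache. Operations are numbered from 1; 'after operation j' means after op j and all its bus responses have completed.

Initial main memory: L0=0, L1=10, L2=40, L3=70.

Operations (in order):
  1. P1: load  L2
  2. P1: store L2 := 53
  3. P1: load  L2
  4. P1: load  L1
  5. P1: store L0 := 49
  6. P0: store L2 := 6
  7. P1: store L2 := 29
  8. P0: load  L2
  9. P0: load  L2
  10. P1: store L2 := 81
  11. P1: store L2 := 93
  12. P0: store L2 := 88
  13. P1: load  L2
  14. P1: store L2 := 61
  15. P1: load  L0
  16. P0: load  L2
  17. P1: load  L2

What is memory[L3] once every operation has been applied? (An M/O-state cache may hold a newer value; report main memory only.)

memory[L3] = 70

  op1 P1: load  L2 → I/S on L2; bus BusRd; mem=40
  op2 P1: store L2 := 53 → I/M on L2; bus BusRdX; mem=40
  op3 P1: load  L2 → I/M on L2; bus (none); mem=40
  op4 P1: load  L1 → I/S on L1; bus BusRd; mem=10
  op5 P1: store L0 := 49 → I/M on L0; bus BusRdX; mem=0
  op6 P0: store L2 := 6 → M/I on L2; bus BusRdX Flush; mem=53
  op7 P1: store L2 := 29 → I/M on L2; bus BusRdX Flush; mem=6
  op8 P0: load  L2 → S/S on L2; bus BusRd Flush; mem=29
  op9 P0: load  L2 → S/S on L2; bus (none); mem=29
  op10 P1: store L2 := 81 → I/M on L2; bus BusRdX; mem=29
  op11 P1: store L2 := 93 → I/M on L2; bus (none); mem=29
  op12 P0: store L2 := 88 → M/I on L2; bus BusRdX Flush; mem=93
  op13 P1: load  L2 → S/S on L2; bus BusRd Flush; mem=88
  op14 P1: store L2 := 61 → I/M on L2; bus BusRdX; mem=88
  op15 P1: load  L0 → I/M on L0; bus (none); mem=0
  op16 P0: load  L2 → S/S on L2; bus BusRd Flush; mem=61
  op17 P1: load  L2 → S/S on L2; bus (none); mem=61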